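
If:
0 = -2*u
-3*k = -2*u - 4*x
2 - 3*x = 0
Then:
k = 8/9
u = 0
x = 2/3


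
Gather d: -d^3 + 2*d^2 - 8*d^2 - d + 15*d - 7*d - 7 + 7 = -d^3 - 6*d^2 + 7*d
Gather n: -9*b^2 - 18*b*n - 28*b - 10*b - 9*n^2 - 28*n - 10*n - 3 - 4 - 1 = -9*b^2 - 38*b - 9*n^2 + n*(-18*b - 38) - 8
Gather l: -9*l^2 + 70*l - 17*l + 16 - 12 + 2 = -9*l^2 + 53*l + 6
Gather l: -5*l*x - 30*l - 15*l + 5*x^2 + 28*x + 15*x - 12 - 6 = l*(-5*x - 45) + 5*x^2 + 43*x - 18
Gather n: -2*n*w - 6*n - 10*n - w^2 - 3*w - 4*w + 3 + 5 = n*(-2*w - 16) - w^2 - 7*w + 8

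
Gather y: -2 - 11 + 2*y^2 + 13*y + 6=2*y^2 + 13*y - 7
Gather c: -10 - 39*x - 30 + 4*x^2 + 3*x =4*x^2 - 36*x - 40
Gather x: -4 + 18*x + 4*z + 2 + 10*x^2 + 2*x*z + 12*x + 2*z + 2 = 10*x^2 + x*(2*z + 30) + 6*z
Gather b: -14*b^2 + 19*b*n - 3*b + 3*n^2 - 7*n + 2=-14*b^2 + b*(19*n - 3) + 3*n^2 - 7*n + 2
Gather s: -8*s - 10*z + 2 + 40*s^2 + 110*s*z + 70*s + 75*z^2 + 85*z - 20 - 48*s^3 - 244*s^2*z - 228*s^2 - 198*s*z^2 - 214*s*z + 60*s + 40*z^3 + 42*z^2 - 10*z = -48*s^3 + s^2*(-244*z - 188) + s*(-198*z^2 - 104*z + 122) + 40*z^3 + 117*z^2 + 65*z - 18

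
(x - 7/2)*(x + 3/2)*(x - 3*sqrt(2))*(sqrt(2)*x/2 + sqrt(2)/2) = sqrt(2)*x^4/2 - 3*x^3 - sqrt(2)*x^3/2 - 29*sqrt(2)*x^2/8 + 3*x^2 - 21*sqrt(2)*x/8 + 87*x/4 + 63/4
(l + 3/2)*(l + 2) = l^2 + 7*l/2 + 3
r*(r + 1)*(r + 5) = r^3 + 6*r^2 + 5*r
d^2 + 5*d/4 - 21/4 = (d - 7/4)*(d + 3)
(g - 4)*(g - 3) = g^2 - 7*g + 12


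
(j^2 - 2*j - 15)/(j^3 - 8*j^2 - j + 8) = (j^2 - 2*j - 15)/(j^3 - 8*j^2 - j + 8)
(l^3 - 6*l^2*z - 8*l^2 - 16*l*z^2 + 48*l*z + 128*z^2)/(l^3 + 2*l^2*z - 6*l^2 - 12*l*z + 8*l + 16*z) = (l^2 - 8*l*z - 8*l + 64*z)/(l^2 - 6*l + 8)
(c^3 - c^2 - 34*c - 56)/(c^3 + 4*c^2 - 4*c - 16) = (c - 7)/(c - 2)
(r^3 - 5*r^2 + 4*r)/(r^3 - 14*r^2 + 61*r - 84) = r*(r - 1)/(r^2 - 10*r + 21)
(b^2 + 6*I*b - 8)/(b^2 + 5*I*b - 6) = (b + 4*I)/(b + 3*I)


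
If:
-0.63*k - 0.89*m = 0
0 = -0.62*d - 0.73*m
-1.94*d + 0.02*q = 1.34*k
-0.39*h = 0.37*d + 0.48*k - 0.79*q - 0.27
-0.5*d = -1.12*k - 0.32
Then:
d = -0.38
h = -134.66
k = -0.46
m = 0.32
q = -67.27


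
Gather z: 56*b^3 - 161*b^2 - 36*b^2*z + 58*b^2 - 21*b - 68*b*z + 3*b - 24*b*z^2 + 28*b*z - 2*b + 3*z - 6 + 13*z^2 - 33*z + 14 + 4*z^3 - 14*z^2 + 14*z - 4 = 56*b^3 - 103*b^2 - 20*b + 4*z^3 + z^2*(-24*b - 1) + z*(-36*b^2 - 40*b - 16) + 4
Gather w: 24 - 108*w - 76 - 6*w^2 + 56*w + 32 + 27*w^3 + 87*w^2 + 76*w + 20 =27*w^3 + 81*w^2 + 24*w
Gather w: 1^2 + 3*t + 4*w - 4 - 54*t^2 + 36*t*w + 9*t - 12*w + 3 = -54*t^2 + 12*t + w*(36*t - 8)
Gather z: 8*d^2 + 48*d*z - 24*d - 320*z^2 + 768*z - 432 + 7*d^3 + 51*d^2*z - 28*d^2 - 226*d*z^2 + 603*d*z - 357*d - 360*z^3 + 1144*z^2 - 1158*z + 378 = 7*d^3 - 20*d^2 - 381*d - 360*z^3 + z^2*(824 - 226*d) + z*(51*d^2 + 651*d - 390) - 54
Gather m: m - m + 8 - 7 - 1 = 0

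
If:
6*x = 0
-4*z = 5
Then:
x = 0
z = -5/4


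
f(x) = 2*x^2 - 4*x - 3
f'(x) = 4*x - 4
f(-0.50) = -0.50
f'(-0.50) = -6.00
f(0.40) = -4.28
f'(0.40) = -2.40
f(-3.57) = 36.77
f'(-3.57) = -18.28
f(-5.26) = 73.38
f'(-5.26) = -25.04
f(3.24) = 5.04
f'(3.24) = 8.96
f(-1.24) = 5.04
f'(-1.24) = -8.96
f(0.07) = -3.27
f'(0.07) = -3.72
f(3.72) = 9.80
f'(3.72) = 10.88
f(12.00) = 237.00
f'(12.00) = 44.00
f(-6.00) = 93.00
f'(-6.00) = -28.00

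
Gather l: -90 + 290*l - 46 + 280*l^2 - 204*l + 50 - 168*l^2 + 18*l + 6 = 112*l^2 + 104*l - 80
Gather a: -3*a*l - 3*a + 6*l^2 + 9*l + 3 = a*(-3*l - 3) + 6*l^2 + 9*l + 3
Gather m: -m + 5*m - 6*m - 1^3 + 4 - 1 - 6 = -2*m - 4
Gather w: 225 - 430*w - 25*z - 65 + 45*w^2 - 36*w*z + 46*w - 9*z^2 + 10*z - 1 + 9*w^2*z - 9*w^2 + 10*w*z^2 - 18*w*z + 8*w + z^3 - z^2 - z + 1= w^2*(9*z + 36) + w*(10*z^2 - 54*z - 376) + z^3 - 10*z^2 - 16*z + 160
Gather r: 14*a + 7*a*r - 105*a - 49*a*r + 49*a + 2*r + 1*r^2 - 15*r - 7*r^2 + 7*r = -42*a - 6*r^2 + r*(-42*a - 6)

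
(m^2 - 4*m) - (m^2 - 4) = 4 - 4*m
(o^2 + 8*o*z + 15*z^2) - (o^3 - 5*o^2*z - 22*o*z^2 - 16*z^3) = -o^3 + 5*o^2*z + o^2 + 22*o*z^2 + 8*o*z + 16*z^3 + 15*z^2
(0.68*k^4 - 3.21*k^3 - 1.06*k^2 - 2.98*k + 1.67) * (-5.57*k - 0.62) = -3.7876*k^5 + 17.4581*k^4 + 7.8944*k^3 + 17.2558*k^2 - 7.4543*k - 1.0354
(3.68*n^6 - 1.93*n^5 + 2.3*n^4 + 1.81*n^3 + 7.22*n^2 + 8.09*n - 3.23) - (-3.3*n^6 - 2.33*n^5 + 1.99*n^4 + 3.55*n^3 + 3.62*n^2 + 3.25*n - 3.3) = 6.98*n^6 + 0.4*n^5 + 0.31*n^4 - 1.74*n^3 + 3.6*n^2 + 4.84*n + 0.0699999999999998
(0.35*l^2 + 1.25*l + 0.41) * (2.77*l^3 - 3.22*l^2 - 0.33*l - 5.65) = 0.9695*l^5 + 2.3355*l^4 - 3.0048*l^3 - 3.7102*l^2 - 7.1978*l - 2.3165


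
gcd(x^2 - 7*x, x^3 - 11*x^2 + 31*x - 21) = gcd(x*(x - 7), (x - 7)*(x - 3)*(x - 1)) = x - 7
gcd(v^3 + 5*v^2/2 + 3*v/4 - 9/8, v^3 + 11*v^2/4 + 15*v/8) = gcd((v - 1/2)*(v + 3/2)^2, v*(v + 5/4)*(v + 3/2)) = v + 3/2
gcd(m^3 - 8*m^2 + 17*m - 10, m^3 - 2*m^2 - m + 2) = m^2 - 3*m + 2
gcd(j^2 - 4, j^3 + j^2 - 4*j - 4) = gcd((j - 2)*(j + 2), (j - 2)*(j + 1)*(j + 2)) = j^2 - 4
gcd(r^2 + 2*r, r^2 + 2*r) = r^2 + 2*r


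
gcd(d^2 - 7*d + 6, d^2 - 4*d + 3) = d - 1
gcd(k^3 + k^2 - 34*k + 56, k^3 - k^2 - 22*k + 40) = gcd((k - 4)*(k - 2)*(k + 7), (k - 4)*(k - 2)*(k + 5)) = k^2 - 6*k + 8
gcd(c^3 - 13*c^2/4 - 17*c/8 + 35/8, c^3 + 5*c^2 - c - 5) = c - 1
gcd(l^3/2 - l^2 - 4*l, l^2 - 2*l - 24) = 1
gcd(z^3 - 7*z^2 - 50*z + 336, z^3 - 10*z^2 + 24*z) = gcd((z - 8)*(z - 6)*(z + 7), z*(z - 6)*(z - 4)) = z - 6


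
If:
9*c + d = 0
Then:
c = -d/9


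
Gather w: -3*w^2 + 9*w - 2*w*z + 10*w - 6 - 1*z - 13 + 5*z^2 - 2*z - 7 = -3*w^2 + w*(19 - 2*z) + 5*z^2 - 3*z - 26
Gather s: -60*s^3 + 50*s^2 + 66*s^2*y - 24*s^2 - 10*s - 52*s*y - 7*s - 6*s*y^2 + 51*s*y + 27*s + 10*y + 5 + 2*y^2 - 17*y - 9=-60*s^3 + s^2*(66*y + 26) + s*(-6*y^2 - y + 10) + 2*y^2 - 7*y - 4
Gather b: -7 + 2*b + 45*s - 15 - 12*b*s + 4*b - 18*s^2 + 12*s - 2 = b*(6 - 12*s) - 18*s^2 + 57*s - 24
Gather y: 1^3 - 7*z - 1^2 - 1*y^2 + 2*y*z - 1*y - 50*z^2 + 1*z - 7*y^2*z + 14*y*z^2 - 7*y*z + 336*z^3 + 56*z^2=y^2*(-7*z - 1) + y*(14*z^2 - 5*z - 1) + 336*z^3 + 6*z^2 - 6*z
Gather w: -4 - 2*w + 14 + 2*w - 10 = 0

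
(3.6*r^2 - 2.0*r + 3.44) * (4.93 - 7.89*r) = -28.404*r^3 + 33.528*r^2 - 37.0016*r + 16.9592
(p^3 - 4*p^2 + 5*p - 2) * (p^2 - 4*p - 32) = p^5 - 8*p^4 - 11*p^3 + 106*p^2 - 152*p + 64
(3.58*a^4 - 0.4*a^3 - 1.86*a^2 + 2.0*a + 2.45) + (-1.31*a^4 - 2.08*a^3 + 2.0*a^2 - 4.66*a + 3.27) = 2.27*a^4 - 2.48*a^3 + 0.14*a^2 - 2.66*a + 5.72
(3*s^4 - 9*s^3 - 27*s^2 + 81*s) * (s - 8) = 3*s^5 - 33*s^4 + 45*s^3 + 297*s^2 - 648*s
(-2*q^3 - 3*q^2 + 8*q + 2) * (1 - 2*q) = 4*q^4 + 4*q^3 - 19*q^2 + 4*q + 2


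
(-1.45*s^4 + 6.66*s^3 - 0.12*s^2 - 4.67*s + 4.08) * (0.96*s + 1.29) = -1.392*s^5 + 4.5231*s^4 + 8.4762*s^3 - 4.638*s^2 - 2.1075*s + 5.2632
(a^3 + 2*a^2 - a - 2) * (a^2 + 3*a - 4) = a^5 + 5*a^4 + a^3 - 13*a^2 - 2*a + 8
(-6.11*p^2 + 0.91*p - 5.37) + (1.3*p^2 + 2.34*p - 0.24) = -4.81*p^2 + 3.25*p - 5.61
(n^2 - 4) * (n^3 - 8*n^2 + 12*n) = n^5 - 8*n^4 + 8*n^3 + 32*n^2 - 48*n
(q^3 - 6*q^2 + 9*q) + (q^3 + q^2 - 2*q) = 2*q^3 - 5*q^2 + 7*q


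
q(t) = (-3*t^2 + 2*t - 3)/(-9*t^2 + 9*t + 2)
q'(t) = (2 - 6*t)/(-9*t^2 + 9*t + 2) + (18*t - 9)*(-3*t^2 + 2*t - 3)/(-9*t^2 + 9*t + 2)^2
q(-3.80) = 0.33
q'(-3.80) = 0.01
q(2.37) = 0.56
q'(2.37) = -0.24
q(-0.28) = 3.10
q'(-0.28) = 32.47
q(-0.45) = 1.16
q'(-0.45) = 3.93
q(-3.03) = 0.34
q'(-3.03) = 0.01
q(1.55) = 1.25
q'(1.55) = -2.89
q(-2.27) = 0.35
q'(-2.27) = 0.03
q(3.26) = 0.44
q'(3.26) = -0.07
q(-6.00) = 0.33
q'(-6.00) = 0.00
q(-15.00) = 0.33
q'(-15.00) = 0.00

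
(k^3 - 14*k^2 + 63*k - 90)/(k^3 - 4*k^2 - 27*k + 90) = (k - 5)/(k + 5)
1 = 1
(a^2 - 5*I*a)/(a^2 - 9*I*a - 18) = a*(-a + 5*I)/(-a^2 + 9*I*a + 18)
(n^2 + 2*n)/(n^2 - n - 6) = n/(n - 3)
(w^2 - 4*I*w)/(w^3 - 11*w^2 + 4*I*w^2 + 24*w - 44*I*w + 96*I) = w*(w - 4*I)/(w^3 + w^2*(-11 + 4*I) + 4*w*(6 - 11*I) + 96*I)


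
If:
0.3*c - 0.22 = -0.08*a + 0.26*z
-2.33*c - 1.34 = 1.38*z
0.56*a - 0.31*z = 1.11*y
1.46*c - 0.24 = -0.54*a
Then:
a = 0.80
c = -0.13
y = 0.61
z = -0.75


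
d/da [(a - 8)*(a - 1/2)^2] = 3*a^2 - 18*a + 33/4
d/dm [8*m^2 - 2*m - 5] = 16*m - 2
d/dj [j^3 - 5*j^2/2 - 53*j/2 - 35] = 3*j^2 - 5*j - 53/2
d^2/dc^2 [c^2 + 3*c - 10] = 2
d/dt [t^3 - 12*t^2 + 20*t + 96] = 3*t^2 - 24*t + 20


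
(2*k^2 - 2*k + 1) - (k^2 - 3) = k^2 - 2*k + 4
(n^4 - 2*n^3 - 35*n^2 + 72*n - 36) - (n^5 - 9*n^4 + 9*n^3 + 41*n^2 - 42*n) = -n^5 + 10*n^4 - 11*n^3 - 76*n^2 + 114*n - 36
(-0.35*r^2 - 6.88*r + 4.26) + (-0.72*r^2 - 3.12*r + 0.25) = -1.07*r^2 - 10.0*r + 4.51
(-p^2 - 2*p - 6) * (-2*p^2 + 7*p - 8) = 2*p^4 - 3*p^3 + 6*p^2 - 26*p + 48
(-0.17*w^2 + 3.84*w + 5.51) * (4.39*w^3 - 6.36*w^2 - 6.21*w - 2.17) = -0.7463*w^5 + 17.9388*w^4 + 0.822199999999997*w^3 - 58.5211*w^2 - 42.5499*w - 11.9567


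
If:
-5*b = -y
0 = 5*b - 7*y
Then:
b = 0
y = 0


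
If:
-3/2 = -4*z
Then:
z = 3/8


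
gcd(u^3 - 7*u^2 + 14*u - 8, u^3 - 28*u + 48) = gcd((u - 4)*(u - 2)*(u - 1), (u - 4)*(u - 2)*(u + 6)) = u^2 - 6*u + 8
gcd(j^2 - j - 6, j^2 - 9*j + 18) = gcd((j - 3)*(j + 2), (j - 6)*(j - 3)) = j - 3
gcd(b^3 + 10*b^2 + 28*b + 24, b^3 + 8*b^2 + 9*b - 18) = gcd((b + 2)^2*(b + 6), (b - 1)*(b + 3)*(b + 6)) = b + 6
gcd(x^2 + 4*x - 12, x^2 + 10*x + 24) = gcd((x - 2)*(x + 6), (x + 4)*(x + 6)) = x + 6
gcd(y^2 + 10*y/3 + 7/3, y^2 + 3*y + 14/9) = y + 7/3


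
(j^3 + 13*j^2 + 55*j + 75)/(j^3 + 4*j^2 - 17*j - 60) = (j + 5)/(j - 4)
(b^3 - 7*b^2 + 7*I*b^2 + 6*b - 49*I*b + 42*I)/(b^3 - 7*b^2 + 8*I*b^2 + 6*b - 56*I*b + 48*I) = (b + 7*I)/(b + 8*I)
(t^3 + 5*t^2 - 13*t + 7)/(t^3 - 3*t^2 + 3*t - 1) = (t + 7)/(t - 1)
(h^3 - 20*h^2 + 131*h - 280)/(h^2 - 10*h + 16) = (h^2 - 12*h + 35)/(h - 2)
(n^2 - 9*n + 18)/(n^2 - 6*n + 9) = (n - 6)/(n - 3)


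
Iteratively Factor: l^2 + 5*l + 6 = (l + 2)*(l + 3)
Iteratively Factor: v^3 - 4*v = (v)*(v^2 - 4) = v*(v - 2)*(v + 2)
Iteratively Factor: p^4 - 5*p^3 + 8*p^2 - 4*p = (p - 2)*(p^3 - 3*p^2 + 2*p) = (p - 2)*(p - 1)*(p^2 - 2*p) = (p - 2)^2*(p - 1)*(p)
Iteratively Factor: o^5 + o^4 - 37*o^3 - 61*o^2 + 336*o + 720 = (o + 3)*(o^4 - 2*o^3 - 31*o^2 + 32*o + 240) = (o - 5)*(o + 3)*(o^3 + 3*o^2 - 16*o - 48) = (o - 5)*(o + 3)^2*(o^2 - 16) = (o - 5)*(o - 4)*(o + 3)^2*(o + 4)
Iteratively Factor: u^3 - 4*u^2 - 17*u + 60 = (u + 4)*(u^2 - 8*u + 15) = (u - 3)*(u + 4)*(u - 5)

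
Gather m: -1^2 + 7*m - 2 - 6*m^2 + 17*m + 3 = -6*m^2 + 24*m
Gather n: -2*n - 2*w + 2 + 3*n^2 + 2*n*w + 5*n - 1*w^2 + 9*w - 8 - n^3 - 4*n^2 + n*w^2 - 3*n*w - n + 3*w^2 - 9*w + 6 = -n^3 - n^2 + n*(w^2 - w + 2) + 2*w^2 - 2*w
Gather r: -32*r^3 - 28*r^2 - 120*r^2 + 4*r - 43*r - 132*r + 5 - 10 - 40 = -32*r^3 - 148*r^2 - 171*r - 45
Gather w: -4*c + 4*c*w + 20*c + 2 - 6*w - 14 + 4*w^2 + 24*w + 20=16*c + 4*w^2 + w*(4*c + 18) + 8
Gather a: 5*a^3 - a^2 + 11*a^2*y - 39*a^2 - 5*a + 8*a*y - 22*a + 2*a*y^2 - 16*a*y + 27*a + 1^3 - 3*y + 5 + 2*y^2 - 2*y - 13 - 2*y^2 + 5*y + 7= 5*a^3 + a^2*(11*y - 40) + a*(2*y^2 - 8*y)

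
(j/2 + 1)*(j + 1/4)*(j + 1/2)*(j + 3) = j^4/2 + 23*j^3/8 + 79*j^2/16 + 41*j/16 + 3/8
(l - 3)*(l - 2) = l^2 - 5*l + 6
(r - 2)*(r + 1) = r^2 - r - 2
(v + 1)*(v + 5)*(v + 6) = v^3 + 12*v^2 + 41*v + 30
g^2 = g^2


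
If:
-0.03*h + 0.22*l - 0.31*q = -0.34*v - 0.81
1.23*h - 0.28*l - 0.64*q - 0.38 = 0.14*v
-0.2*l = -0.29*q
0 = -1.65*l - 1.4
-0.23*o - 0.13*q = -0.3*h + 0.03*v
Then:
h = -0.46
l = -0.85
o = 0.04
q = -0.59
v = -2.41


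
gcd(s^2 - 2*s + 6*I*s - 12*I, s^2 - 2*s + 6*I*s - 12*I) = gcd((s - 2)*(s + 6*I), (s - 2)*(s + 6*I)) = s^2 + s*(-2 + 6*I) - 12*I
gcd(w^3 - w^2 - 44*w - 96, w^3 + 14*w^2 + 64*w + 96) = w + 4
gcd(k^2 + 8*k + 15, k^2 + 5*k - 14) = 1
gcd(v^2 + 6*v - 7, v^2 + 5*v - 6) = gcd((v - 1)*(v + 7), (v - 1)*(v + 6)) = v - 1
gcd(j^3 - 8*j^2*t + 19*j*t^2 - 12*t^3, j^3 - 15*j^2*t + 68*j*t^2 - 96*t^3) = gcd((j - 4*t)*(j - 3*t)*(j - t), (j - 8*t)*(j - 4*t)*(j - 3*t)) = j^2 - 7*j*t + 12*t^2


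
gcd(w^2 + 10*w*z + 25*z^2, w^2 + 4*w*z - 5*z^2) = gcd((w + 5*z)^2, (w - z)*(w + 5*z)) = w + 5*z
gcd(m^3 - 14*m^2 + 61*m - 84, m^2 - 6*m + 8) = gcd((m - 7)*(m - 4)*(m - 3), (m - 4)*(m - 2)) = m - 4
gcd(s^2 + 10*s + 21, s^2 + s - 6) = s + 3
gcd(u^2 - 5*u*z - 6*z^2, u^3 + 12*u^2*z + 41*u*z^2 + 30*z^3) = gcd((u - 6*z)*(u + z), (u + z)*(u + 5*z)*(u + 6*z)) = u + z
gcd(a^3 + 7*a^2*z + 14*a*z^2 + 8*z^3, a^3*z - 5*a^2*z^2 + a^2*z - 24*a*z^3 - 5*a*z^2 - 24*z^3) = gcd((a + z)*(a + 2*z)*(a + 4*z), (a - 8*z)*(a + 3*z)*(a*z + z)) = 1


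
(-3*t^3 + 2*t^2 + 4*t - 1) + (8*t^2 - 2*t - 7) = -3*t^3 + 10*t^2 + 2*t - 8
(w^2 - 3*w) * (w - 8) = w^3 - 11*w^2 + 24*w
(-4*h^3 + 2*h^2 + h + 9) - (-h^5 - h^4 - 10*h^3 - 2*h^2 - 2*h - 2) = h^5 + h^4 + 6*h^3 + 4*h^2 + 3*h + 11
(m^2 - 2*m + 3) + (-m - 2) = m^2 - 3*m + 1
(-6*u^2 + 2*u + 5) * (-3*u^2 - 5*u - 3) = 18*u^4 + 24*u^3 - 7*u^2 - 31*u - 15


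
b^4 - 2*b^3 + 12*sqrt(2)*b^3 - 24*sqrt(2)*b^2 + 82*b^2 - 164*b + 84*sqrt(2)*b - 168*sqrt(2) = (b - 2)*(b + 2*sqrt(2))*(b + 3*sqrt(2))*(b + 7*sqrt(2))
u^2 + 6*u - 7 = (u - 1)*(u + 7)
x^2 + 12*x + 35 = (x + 5)*(x + 7)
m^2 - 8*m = m*(m - 8)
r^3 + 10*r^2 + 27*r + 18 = (r + 1)*(r + 3)*(r + 6)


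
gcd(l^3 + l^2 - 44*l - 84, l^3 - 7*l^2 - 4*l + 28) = l^2 - 5*l - 14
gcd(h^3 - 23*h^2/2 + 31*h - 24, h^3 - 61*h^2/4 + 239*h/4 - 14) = h - 8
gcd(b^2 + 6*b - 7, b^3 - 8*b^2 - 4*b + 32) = 1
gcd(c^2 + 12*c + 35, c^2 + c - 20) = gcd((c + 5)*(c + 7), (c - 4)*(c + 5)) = c + 5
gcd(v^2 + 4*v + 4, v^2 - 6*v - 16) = v + 2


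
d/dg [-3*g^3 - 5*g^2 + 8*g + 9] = -9*g^2 - 10*g + 8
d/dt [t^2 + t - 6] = 2*t + 1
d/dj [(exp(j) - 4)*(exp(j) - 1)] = (2*exp(j) - 5)*exp(j)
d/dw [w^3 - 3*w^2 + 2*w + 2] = 3*w^2 - 6*w + 2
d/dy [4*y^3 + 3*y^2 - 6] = 6*y*(2*y + 1)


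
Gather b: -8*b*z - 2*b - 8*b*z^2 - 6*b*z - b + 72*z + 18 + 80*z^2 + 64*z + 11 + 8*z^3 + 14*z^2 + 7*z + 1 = b*(-8*z^2 - 14*z - 3) + 8*z^3 + 94*z^2 + 143*z + 30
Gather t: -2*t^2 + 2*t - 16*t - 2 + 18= -2*t^2 - 14*t + 16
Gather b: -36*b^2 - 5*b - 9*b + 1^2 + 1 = -36*b^2 - 14*b + 2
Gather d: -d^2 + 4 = 4 - d^2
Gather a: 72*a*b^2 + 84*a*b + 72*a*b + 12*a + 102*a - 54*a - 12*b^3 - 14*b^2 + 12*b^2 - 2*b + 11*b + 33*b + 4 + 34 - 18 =a*(72*b^2 + 156*b + 60) - 12*b^3 - 2*b^2 + 42*b + 20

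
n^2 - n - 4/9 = (n - 4/3)*(n + 1/3)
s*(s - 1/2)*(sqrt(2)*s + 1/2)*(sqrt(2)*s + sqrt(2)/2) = 2*s^4 + sqrt(2)*s^3/2 - s^2/2 - sqrt(2)*s/8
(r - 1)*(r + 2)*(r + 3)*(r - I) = r^4 + 4*r^3 - I*r^3 + r^2 - 4*I*r^2 - 6*r - I*r + 6*I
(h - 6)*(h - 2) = h^2 - 8*h + 12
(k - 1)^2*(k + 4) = k^3 + 2*k^2 - 7*k + 4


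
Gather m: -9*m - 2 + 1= -9*m - 1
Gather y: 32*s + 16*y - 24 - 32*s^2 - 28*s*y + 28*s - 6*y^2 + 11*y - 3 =-32*s^2 + 60*s - 6*y^2 + y*(27 - 28*s) - 27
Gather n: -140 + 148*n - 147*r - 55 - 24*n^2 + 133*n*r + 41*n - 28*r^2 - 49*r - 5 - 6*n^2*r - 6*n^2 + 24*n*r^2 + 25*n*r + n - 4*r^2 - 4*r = n^2*(-6*r - 30) + n*(24*r^2 + 158*r + 190) - 32*r^2 - 200*r - 200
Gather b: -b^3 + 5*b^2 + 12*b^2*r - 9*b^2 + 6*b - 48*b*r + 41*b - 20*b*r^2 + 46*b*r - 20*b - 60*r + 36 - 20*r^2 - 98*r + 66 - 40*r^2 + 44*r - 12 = -b^3 + b^2*(12*r - 4) + b*(-20*r^2 - 2*r + 27) - 60*r^2 - 114*r + 90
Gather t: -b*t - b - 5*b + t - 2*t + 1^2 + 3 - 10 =-6*b + t*(-b - 1) - 6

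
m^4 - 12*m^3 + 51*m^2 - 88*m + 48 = (m - 4)^2*(m - 3)*(m - 1)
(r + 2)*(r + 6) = r^2 + 8*r + 12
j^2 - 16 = (j - 4)*(j + 4)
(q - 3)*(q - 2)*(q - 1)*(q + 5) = q^4 - q^3 - 19*q^2 + 49*q - 30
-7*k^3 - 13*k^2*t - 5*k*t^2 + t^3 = (-7*k + t)*(k + t)^2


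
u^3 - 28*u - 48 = (u - 6)*(u + 2)*(u + 4)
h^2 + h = h*(h + 1)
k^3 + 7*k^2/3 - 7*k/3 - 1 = (k - 1)*(k + 1/3)*(k + 3)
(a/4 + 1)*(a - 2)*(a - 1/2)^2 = a^4/4 + a^3/4 - 39*a^2/16 + 17*a/8 - 1/2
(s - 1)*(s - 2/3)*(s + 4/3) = s^3 - s^2/3 - 14*s/9 + 8/9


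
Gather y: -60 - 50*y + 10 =-50*y - 50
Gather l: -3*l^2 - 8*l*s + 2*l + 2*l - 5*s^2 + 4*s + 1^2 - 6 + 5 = -3*l^2 + l*(4 - 8*s) - 5*s^2 + 4*s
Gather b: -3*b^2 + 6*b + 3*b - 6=-3*b^2 + 9*b - 6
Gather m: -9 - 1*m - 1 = -m - 10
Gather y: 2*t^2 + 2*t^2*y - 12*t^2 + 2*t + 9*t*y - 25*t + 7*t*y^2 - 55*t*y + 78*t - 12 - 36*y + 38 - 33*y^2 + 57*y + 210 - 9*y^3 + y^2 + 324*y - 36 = -10*t^2 + 55*t - 9*y^3 + y^2*(7*t - 32) + y*(2*t^2 - 46*t + 345) + 200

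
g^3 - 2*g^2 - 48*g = g*(g - 8)*(g + 6)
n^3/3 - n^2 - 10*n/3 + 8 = (n/3 + 1)*(n - 4)*(n - 2)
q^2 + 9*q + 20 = (q + 4)*(q + 5)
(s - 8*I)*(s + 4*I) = s^2 - 4*I*s + 32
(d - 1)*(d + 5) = d^2 + 4*d - 5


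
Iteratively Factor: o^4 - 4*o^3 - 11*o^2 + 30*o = (o)*(o^3 - 4*o^2 - 11*o + 30) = o*(o - 2)*(o^2 - 2*o - 15) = o*(o - 2)*(o + 3)*(o - 5)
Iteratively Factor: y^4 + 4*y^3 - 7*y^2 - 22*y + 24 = (y + 4)*(y^3 - 7*y + 6) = (y - 1)*(y + 4)*(y^2 + y - 6) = (y - 1)*(y + 3)*(y + 4)*(y - 2)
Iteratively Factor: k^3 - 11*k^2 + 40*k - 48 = (k - 4)*(k^2 - 7*k + 12) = (k - 4)^2*(k - 3)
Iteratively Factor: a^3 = (a)*(a^2) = a^2*(a)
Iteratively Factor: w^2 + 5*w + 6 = (w + 2)*(w + 3)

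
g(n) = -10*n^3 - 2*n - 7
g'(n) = -30*n^2 - 2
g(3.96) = -635.91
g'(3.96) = -472.45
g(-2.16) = 98.10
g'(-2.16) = -141.97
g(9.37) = -8252.31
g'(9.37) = -2635.91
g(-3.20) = 327.08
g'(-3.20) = -309.20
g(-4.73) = 1060.70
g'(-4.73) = -673.19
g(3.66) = -504.60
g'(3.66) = -403.87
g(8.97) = -7242.28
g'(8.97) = -2415.83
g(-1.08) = 7.76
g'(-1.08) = -36.99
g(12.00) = -17311.00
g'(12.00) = -4322.00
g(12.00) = -17311.00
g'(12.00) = -4322.00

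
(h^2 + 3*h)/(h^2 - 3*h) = (h + 3)/(h - 3)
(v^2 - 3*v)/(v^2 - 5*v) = (v - 3)/(v - 5)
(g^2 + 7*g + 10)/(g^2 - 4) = (g + 5)/(g - 2)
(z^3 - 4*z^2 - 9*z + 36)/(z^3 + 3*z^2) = 1 - 7/z + 12/z^2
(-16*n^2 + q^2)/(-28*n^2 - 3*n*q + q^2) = (-4*n + q)/(-7*n + q)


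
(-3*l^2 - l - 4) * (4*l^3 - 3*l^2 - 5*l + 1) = -12*l^5 + 5*l^4 + 2*l^3 + 14*l^2 + 19*l - 4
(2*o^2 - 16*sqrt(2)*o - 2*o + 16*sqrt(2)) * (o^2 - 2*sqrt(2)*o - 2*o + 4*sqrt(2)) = 2*o^4 - 20*sqrt(2)*o^3 - 6*o^3 + 68*o^2 + 60*sqrt(2)*o^2 - 192*o - 40*sqrt(2)*o + 128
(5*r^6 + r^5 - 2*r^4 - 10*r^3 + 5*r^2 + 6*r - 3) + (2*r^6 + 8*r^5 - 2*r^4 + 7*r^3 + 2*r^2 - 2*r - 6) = 7*r^6 + 9*r^5 - 4*r^4 - 3*r^3 + 7*r^2 + 4*r - 9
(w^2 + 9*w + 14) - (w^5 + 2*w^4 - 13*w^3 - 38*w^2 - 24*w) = -w^5 - 2*w^4 + 13*w^3 + 39*w^2 + 33*w + 14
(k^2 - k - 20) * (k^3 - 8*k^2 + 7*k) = k^5 - 9*k^4 - 5*k^3 + 153*k^2 - 140*k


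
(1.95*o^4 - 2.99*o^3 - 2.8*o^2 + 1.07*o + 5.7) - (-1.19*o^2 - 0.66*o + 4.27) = 1.95*o^4 - 2.99*o^3 - 1.61*o^2 + 1.73*o + 1.43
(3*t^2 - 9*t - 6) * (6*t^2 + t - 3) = 18*t^4 - 51*t^3 - 54*t^2 + 21*t + 18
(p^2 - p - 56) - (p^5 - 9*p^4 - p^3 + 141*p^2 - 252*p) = -p^5 + 9*p^4 + p^3 - 140*p^2 + 251*p - 56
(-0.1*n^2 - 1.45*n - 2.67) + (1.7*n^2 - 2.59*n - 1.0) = 1.6*n^2 - 4.04*n - 3.67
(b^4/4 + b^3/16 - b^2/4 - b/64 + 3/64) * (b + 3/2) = b^5/4 + 7*b^4/16 - 5*b^3/32 - 25*b^2/64 + 3*b/128 + 9/128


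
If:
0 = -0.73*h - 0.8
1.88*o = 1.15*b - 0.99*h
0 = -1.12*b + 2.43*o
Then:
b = -3.83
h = -1.10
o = -1.76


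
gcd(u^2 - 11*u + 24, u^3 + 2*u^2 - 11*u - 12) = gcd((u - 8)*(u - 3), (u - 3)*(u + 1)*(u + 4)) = u - 3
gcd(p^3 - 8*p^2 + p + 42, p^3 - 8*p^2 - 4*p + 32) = p + 2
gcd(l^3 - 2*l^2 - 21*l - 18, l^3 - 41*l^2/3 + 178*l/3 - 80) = l - 6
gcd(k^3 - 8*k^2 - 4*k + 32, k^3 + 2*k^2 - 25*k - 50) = k + 2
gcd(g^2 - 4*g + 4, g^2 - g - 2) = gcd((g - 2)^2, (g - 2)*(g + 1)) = g - 2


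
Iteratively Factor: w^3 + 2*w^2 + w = (w)*(w^2 + 2*w + 1) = w*(w + 1)*(w + 1)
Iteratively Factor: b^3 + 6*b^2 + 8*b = (b)*(b^2 + 6*b + 8) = b*(b + 4)*(b + 2)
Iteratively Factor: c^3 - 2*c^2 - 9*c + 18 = (c - 2)*(c^2 - 9) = (c - 2)*(c + 3)*(c - 3)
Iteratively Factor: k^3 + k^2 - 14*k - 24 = (k - 4)*(k^2 + 5*k + 6) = (k - 4)*(k + 3)*(k + 2)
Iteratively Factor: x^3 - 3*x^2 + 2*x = (x - 2)*(x^2 - x) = x*(x - 2)*(x - 1)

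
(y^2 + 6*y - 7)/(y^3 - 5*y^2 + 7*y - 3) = (y + 7)/(y^2 - 4*y + 3)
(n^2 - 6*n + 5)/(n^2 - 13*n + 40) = (n - 1)/(n - 8)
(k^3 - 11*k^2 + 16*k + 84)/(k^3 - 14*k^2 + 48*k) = (k^2 - 5*k - 14)/(k*(k - 8))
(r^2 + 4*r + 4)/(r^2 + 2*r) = (r + 2)/r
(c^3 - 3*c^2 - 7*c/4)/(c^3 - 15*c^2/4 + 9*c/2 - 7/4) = c*(4*c^2 - 12*c - 7)/(4*c^3 - 15*c^2 + 18*c - 7)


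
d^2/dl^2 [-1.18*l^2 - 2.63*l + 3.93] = -2.36000000000000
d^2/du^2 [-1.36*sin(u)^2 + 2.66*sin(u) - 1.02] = -2.66*sin(u) - 2.72*cos(2*u)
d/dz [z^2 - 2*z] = 2*z - 2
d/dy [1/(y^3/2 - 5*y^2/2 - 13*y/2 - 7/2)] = 2*(-3*y^2 + 10*y + 13)/(-y^3 + 5*y^2 + 13*y + 7)^2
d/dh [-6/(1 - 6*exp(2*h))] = -72*exp(2*h)/(6*exp(2*h) - 1)^2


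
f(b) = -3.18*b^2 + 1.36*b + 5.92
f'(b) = 1.36 - 6.36*b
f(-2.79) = -22.63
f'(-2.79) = 19.10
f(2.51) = -10.70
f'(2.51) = -14.60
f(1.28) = 2.45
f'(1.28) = -6.78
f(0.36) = 6.00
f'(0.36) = -0.93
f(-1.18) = -0.11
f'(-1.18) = 8.86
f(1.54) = 0.47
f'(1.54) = -8.43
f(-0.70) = 3.41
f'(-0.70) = 5.81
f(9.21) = -251.30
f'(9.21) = -57.22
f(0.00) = 5.92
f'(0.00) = 1.36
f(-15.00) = -729.98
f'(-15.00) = 96.76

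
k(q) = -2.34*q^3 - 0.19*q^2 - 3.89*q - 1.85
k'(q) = -7.02*q^2 - 0.38*q - 3.89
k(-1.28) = 7.73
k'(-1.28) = -14.91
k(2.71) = -60.36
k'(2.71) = -56.48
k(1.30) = -12.37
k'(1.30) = -16.25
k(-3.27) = 90.66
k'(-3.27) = -77.71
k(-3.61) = 119.80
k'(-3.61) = -94.00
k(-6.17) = 564.55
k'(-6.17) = -268.79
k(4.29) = -206.79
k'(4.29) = -134.72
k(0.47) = -3.96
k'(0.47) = -5.62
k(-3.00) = 71.29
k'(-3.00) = -65.93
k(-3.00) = 71.29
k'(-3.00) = -65.93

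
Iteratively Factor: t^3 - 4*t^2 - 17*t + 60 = (t - 3)*(t^2 - t - 20) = (t - 5)*(t - 3)*(t + 4)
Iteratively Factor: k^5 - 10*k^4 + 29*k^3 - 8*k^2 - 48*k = (k + 1)*(k^4 - 11*k^3 + 40*k^2 - 48*k) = (k - 4)*(k + 1)*(k^3 - 7*k^2 + 12*k) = (k - 4)*(k - 3)*(k + 1)*(k^2 - 4*k) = (k - 4)^2*(k - 3)*(k + 1)*(k)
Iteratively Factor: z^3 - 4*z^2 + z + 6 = (z + 1)*(z^2 - 5*z + 6) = (z - 2)*(z + 1)*(z - 3)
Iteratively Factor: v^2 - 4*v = (v - 4)*(v)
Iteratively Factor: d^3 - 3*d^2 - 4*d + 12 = (d - 3)*(d^2 - 4) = (d - 3)*(d - 2)*(d + 2)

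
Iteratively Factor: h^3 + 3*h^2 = (h)*(h^2 + 3*h) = h^2*(h + 3)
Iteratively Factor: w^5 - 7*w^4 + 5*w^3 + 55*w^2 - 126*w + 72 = (w - 3)*(w^4 - 4*w^3 - 7*w^2 + 34*w - 24) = (w - 3)*(w - 2)*(w^3 - 2*w^2 - 11*w + 12) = (w - 3)*(w - 2)*(w - 1)*(w^2 - w - 12) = (w - 4)*(w - 3)*(w - 2)*(w - 1)*(w + 3)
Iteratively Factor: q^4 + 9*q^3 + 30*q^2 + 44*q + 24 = (q + 2)*(q^3 + 7*q^2 + 16*q + 12) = (q + 2)*(q + 3)*(q^2 + 4*q + 4) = (q + 2)^2*(q + 3)*(q + 2)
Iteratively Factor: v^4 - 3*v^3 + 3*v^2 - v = (v - 1)*(v^3 - 2*v^2 + v) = (v - 1)^2*(v^2 - v) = v*(v - 1)^2*(v - 1)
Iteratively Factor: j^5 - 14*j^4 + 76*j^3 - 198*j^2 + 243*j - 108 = (j - 3)*(j^4 - 11*j^3 + 43*j^2 - 69*j + 36) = (j - 3)^2*(j^3 - 8*j^2 + 19*j - 12) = (j - 3)^2*(j - 1)*(j^2 - 7*j + 12) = (j - 3)^3*(j - 1)*(j - 4)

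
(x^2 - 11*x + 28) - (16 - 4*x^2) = 5*x^2 - 11*x + 12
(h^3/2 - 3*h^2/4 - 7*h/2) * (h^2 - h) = h^5/2 - 5*h^4/4 - 11*h^3/4 + 7*h^2/2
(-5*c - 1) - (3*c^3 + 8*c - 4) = -3*c^3 - 13*c + 3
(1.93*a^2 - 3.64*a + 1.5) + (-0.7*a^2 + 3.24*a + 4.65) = 1.23*a^2 - 0.4*a + 6.15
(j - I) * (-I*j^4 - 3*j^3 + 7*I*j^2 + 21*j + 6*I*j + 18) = -I*j^5 - 4*j^4 + 10*I*j^3 + 28*j^2 + 6*I*j^2 + 24*j - 21*I*j - 18*I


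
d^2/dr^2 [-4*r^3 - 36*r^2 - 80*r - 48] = -24*r - 72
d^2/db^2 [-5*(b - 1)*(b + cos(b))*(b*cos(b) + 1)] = 5*b^3*cos(b) + 30*b^2*sin(b) - 5*b^2*cos(b) + 10*b^2*cos(2*b) - 20*b*sin(b) + 20*b*sin(2*b) - 25*b*cos(b) - 10*b*cos(2*b) + 10*sin(b) - 10*sin(2*b) + 5*cos(b) - 5*cos(2*b) - 15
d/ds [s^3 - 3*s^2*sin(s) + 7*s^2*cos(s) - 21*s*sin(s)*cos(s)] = -7*s^2*sin(s) - 3*s^2*cos(s) + 3*s^2 - 6*s*sin(s) + 14*s*cos(s) - 21*s*cos(2*s) - 21*sin(2*s)/2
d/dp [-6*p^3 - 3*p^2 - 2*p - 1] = -18*p^2 - 6*p - 2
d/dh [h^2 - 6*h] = 2*h - 6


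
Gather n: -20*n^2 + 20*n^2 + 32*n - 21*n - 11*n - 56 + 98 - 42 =0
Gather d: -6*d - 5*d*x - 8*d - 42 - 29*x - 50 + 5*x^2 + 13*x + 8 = d*(-5*x - 14) + 5*x^2 - 16*x - 84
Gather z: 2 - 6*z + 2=4 - 6*z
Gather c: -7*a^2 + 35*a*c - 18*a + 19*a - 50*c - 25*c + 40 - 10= -7*a^2 + a + c*(35*a - 75) + 30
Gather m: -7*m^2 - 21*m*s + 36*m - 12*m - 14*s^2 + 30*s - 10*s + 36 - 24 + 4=-7*m^2 + m*(24 - 21*s) - 14*s^2 + 20*s + 16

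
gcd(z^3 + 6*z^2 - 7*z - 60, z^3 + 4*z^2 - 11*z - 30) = z^2 + 2*z - 15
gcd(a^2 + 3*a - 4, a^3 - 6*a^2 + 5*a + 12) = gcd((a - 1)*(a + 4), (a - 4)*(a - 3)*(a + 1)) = 1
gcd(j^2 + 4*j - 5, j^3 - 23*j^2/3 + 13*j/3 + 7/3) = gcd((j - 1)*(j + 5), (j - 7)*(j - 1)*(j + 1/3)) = j - 1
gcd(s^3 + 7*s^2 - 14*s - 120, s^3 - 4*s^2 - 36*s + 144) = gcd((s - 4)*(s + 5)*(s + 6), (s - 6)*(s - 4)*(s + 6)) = s^2 + 2*s - 24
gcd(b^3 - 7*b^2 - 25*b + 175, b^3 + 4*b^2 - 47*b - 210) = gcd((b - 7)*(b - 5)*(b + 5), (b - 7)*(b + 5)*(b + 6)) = b^2 - 2*b - 35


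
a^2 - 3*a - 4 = (a - 4)*(a + 1)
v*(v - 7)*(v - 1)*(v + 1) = v^4 - 7*v^3 - v^2 + 7*v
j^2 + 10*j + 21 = (j + 3)*(j + 7)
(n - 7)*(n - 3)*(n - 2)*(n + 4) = n^4 - 8*n^3 - 7*n^2 + 122*n - 168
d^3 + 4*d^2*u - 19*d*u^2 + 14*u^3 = (d - 2*u)*(d - u)*(d + 7*u)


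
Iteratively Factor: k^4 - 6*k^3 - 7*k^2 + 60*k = (k - 5)*(k^3 - k^2 - 12*k) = (k - 5)*(k + 3)*(k^2 - 4*k) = k*(k - 5)*(k + 3)*(k - 4)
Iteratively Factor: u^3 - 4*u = (u + 2)*(u^2 - 2*u) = u*(u + 2)*(u - 2)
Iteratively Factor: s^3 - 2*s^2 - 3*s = (s - 3)*(s^2 + s) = (s - 3)*(s + 1)*(s)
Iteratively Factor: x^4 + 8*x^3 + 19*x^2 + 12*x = (x + 1)*(x^3 + 7*x^2 + 12*x) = (x + 1)*(x + 4)*(x^2 + 3*x) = (x + 1)*(x + 3)*(x + 4)*(x)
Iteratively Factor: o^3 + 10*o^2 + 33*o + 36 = (o + 4)*(o^2 + 6*o + 9) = (o + 3)*(o + 4)*(o + 3)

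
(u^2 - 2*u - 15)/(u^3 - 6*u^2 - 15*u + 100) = (u + 3)/(u^2 - u - 20)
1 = 1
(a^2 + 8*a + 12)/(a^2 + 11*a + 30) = (a + 2)/(a + 5)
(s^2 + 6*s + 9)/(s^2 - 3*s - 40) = (s^2 + 6*s + 9)/(s^2 - 3*s - 40)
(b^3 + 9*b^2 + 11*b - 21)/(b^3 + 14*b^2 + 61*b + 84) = (b - 1)/(b + 4)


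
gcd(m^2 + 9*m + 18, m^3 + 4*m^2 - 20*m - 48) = m + 6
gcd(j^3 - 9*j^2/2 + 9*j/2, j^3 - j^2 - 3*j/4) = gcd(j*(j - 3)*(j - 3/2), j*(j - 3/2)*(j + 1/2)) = j^2 - 3*j/2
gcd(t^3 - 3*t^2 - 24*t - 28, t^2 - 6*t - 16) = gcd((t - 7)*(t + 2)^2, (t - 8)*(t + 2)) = t + 2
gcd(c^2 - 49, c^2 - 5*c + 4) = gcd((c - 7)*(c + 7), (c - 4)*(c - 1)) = 1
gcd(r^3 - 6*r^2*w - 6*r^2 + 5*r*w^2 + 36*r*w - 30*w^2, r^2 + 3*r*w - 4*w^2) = r - w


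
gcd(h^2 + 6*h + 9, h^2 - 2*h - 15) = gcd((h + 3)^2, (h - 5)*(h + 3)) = h + 3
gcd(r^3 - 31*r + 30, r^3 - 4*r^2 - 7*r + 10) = r^2 - 6*r + 5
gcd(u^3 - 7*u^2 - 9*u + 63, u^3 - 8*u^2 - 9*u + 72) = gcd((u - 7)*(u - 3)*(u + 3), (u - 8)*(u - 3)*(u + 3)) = u^2 - 9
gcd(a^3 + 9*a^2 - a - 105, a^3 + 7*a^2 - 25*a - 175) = a^2 + 12*a + 35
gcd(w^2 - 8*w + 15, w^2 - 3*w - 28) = 1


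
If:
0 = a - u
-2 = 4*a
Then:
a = -1/2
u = -1/2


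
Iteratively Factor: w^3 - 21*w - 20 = (w + 4)*(w^2 - 4*w - 5) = (w + 1)*(w + 4)*(w - 5)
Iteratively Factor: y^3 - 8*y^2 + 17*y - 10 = (y - 5)*(y^2 - 3*y + 2) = (y - 5)*(y - 2)*(y - 1)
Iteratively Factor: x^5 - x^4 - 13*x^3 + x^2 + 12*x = (x + 3)*(x^4 - 4*x^3 - x^2 + 4*x) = (x + 1)*(x + 3)*(x^3 - 5*x^2 + 4*x) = (x - 4)*(x + 1)*(x + 3)*(x^2 - x) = x*(x - 4)*(x + 1)*(x + 3)*(x - 1)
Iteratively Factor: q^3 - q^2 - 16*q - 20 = (q + 2)*(q^2 - 3*q - 10) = (q - 5)*(q + 2)*(q + 2)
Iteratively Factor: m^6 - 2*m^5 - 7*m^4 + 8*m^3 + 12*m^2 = (m)*(m^5 - 2*m^4 - 7*m^3 + 8*m^2 + 12*m) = m*(m - 3)*(m^4 + m^3 - 4*m^2 - 4*m) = m^2*(m - 3)*(m^3 + m^2 - 4*m - 4) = m^2*(m - 3)*(m + 1)*(m^2 - 4) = m^2*(m - 3)*(m + 1)*(m + 2)*(m - 2)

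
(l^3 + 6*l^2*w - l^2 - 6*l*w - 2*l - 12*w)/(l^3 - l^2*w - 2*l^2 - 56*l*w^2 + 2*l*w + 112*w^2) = (-l^2 - 6*l*w - l - 6*w)/(-l^2 + l*w + 56*w^2)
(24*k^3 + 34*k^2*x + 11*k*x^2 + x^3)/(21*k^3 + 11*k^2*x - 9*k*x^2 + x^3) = (24*k^2 + 10*k*x + x^2)/(21*k^2 - 10*k*x + x^2)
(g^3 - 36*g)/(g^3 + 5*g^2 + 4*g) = (g^2 - 36)/(g^2 + 5*g + 4)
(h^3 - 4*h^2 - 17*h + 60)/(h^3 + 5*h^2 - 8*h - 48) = (h - 5)/(h + 4)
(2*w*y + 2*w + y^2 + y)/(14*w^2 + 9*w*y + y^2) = (y + 1)/(7*w + y)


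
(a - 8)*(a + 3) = a^2 - 5*a - 24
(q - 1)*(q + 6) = q^2 + 5*q - 6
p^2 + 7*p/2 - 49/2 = (p - 7/2)*(p + 7)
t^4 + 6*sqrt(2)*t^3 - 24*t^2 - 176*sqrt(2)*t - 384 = (t - 4*sqrt(2))*(t + 2*sqrt(2))^2*(t + 6*sqrt(2))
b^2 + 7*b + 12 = (b + 3)*(b + 4)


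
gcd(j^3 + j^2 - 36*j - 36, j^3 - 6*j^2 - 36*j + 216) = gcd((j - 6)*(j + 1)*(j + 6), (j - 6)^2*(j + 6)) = j^2 - 36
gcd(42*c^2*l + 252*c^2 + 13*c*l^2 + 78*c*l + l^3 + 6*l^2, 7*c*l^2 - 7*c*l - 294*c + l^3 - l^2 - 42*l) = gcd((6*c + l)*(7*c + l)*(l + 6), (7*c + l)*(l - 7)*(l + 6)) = 7*c*l + 42*c + l^2 + 6*l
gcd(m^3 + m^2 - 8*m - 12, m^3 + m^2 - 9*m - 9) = m - 3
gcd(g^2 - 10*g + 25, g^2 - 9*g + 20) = g - 5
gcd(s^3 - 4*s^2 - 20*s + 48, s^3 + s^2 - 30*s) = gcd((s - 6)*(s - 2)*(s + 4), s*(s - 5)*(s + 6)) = 1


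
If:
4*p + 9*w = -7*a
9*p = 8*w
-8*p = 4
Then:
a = 113/112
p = -1/2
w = -9/16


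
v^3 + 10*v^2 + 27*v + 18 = (v + 1)*(v + 3)*(v + 6)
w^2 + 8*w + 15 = (w + 3)*(w + 5)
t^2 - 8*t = t*(t - 8)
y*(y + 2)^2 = y^3 + 4*y^2 + 4*y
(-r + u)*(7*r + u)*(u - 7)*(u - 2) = -7*r^2*u^2 + 63*r^2*u - 98*r^2 + 6*r*u^3 - 54*r*u^2 + 84*r*u + u^4 - 9*u^3 + 14*u^2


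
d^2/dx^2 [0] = 0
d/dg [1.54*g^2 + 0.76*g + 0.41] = 3.08*g + 0.76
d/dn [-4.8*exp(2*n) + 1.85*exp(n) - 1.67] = (1.85 - 9.6*exp(n))*exp(n)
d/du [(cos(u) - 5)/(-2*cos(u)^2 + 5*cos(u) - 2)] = (20*cos(u) - cos(2*u) - 24)*sin(u)/(-5*cos(u) + cos(2*u) + 3)^2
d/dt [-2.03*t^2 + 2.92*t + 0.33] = 2.92 - 4.06*t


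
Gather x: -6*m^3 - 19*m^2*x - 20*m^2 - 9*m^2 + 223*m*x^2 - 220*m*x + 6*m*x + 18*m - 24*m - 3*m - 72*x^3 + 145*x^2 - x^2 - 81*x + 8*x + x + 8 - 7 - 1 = -6*m^3 - 29*m^2 - 9*m - 72*x^3 + x^2*(223*m + 144) + x*(-19*m^2 - 214*m - 72)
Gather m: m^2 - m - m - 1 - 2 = m^2 - 2*m - 3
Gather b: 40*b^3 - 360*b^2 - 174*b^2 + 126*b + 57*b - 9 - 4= 40*b^3 - 534*b^2 + 183*b - 13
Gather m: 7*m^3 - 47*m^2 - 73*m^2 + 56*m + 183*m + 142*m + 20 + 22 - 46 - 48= 7*m^3 - 120*m^2 + 381*m - 52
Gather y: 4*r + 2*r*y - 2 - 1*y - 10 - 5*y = 4*r + y*(2*r - 6) - 12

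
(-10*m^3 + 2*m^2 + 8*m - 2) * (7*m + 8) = -70*m^4 - 66*m^3 + 72*m^2 + 50*m - 16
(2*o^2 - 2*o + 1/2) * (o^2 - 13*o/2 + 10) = 2*o^4 - 15*o^3 + 67*o^2/2 - 93*o/4 + 5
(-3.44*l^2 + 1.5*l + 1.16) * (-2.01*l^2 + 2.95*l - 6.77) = 6.9144*l^4 - 13.163*l^3 + 25.3822*l^2 - 6.733*l - 7.8532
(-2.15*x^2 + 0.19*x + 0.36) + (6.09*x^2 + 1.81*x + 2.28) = 3.94*x^2 + 2.0*x + 2.64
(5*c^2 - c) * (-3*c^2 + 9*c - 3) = -15*c^4 + 48*c^3 - 24*c^2 + 3*c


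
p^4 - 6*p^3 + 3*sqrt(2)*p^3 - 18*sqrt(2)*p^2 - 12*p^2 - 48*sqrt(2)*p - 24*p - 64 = (p - 8)*(p + 2)*(p + sqrt(2))*(p + 2*sqrt(2))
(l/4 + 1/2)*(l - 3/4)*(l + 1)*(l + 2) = l^4/4 + 17*l^3/16 + 17*l^2/16 - l/2 - 3/4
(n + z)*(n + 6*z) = n^2 + 7*n*z + 6*z^2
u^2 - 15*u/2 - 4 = (u - 8)*(u + 1/2)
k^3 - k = k*(k - 1)*(k + 1)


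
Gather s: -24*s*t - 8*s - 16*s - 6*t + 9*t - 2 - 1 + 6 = s*(-24*t - 24) + 3*t + 3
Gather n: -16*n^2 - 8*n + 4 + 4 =-16*n^2 - 8*n + 8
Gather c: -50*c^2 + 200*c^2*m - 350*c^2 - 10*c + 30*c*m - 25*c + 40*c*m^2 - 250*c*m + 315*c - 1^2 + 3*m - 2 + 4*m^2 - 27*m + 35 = c^2*(200*m - 400) + c*(40*m^2 - 220*m + 280) + 4*m^2 - 24*m + 32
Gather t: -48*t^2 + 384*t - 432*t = -48*t^2 - 48*t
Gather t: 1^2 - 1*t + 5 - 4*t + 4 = 10 - 5*t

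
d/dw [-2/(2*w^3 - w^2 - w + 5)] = 2*(6*w^2 - 2*w - 1)/(2*w^3 - w^2 - w + 5)^2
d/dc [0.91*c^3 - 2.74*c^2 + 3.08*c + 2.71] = 2.73*c^2 - 5.48*c + 3.08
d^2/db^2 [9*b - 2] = 0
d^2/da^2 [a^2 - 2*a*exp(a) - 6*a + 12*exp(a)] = -2*a*exp(a) + 8*exp(a) + 2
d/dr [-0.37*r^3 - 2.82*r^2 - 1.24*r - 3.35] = -1.11*r^2 - 5.64*r - 1.24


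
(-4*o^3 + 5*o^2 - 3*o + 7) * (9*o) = -36*o^4 + 45*o^3 - 27*o^2 + 63*o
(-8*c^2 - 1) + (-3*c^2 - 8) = -11*c^2 - 9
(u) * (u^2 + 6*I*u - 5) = u^3 + 6*I*u^2 - 5*u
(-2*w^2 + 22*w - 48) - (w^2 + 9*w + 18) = -3*w^2 + 13*w - 66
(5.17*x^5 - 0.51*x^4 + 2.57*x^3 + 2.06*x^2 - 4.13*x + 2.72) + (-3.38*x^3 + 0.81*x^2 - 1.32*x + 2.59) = 5.17*x^5 - 0.51*x^4 - 0.81*x^3 + 2.87*x^2 - 5.45*x + 5.31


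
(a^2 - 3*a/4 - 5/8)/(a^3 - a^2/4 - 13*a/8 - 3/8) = (-8*a^2 + 6*a + 5)/(-8*a^3 + 2*a^2 + 13*a + 3)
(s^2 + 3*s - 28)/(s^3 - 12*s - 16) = (s + 7)/(s^2 + 4*s + 4)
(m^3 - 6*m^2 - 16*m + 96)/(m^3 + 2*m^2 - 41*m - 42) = (m^2 - 16)/(m^2 + 8*m + 7)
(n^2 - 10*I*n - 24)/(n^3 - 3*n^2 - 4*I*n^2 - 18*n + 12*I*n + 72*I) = (n - 6*I)/(n^2 - 3*n - 18)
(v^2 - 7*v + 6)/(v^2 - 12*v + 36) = (v - 1)/(v - 6)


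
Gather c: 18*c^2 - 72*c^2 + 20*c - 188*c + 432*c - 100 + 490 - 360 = -54*c^2 + 264*c + 30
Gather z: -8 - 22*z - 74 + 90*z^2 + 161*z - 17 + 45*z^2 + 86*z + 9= 135*z^2 + 225*z - 90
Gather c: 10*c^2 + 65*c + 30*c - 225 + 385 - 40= 10*c^2 + 95*c + 120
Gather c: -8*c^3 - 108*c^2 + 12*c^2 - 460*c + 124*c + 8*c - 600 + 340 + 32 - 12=-8*c^3 - 96*c^2 - 328*c - 240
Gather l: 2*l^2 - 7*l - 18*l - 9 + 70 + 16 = 2*l^2 - 25*l + 77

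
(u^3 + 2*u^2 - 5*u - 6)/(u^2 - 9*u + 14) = (u^2 + 4*u + 3)/(u - 7)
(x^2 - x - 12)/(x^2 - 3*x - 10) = (-x^2 + x + 12)/(-x^2 + 3*x + 10)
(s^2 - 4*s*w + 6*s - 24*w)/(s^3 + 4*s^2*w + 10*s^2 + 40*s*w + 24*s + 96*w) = (s - 4*w)/(s^2 + 4*s*w + 4*s + 16*w)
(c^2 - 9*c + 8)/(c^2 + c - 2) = (c - 8)/(c + 2)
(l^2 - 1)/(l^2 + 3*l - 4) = (l + 1)/(l + 4)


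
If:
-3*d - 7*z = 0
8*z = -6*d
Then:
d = 0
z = 0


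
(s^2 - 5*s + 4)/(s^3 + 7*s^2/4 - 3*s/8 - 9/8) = 8*(s^2 - 5*s + 4)/(8*s^3 + 14*s^2 - 3*s - 9)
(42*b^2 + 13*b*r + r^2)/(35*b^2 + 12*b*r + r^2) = (6*b + r)/(5*b + r)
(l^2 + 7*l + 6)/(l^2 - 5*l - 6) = (l + 6)/(l - 6)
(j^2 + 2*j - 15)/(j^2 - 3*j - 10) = (-j^2 - 2*j + 15)/(-j^2 + 3*j + 10)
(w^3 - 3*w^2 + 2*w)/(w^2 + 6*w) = (w^2 - 3*w + 2)/(w + 6)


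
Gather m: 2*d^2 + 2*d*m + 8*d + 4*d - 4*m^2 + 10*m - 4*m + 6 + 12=2*d^2 + 12*d - 4*m^2 + m*(2*d + 6) + 18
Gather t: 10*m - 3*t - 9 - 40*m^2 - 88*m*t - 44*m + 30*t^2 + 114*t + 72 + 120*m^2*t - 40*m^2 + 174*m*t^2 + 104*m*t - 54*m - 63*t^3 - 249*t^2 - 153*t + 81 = -80*m^2 - 88*m - 63*t^3 + t^2*(174*m - 219) + t*(120*m^2 + 16*m - 42) + 144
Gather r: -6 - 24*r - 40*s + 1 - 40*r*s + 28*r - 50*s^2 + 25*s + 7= r*(4 - 40*s) - 50*s^2 - 15*s + 2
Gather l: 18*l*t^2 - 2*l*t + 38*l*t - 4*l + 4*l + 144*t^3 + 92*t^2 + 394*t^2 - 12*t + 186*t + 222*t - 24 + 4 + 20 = l*(18*t^2 + 36*t) + 144*t^3 + 486*t^2 + 396*t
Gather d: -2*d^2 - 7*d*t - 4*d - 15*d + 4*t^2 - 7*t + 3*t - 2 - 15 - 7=-2*d^2 + d*(-7*t - 19) + 4*t^2 - 4*t - 24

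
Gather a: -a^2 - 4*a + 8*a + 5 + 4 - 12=-a^2 + 4*a - 3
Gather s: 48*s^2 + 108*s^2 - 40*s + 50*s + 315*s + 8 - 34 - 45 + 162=156*s^2 + 325*s + 91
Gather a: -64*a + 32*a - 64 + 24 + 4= -32*a - 36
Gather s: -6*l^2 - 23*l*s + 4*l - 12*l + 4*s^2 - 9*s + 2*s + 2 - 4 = -6*l^2 - 8*l + 4*s^2 + s*(-23*l - 7) - 2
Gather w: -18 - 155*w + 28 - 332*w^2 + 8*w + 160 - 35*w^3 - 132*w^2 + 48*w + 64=-35*w^3 - 464*w^2 - 99*w + 234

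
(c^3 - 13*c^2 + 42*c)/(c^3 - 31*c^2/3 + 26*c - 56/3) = 3*c*(c - 6)/(3*c^2 - 10*c + 8)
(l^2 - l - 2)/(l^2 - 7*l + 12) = (l^2 - l - 2)/(l^2 - 7*l + 12)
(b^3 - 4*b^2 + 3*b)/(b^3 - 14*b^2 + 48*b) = (b^2 - 4*b + 3)/(b^2 - 14*b + 48)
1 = 1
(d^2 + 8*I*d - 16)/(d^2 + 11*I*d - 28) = (d + 4*I)/(d + 7*I)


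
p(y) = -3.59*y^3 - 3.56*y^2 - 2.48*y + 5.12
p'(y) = -10.77*y^2 - 7.12*y - 2.48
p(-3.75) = 153.67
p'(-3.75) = -127.23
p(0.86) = -1.93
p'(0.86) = -16.57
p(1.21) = -9.45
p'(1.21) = -26.86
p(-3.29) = 102.59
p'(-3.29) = -95.63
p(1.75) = -29.36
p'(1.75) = -47.92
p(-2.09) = 27.53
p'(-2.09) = -34.64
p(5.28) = -635.66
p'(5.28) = -340.32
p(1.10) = -6.69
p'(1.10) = -23.34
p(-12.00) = 5725.76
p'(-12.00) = -1467.92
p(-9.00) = 2356.19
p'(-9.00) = -810.77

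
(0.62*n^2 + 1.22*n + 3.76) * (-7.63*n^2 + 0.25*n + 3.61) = -4.7306*n^4 - 9.1536*n^3 - 26.1456*n^2 + 5.3442*n + 13.5736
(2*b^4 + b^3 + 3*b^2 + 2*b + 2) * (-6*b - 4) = -12*b^5 - 14*b^4 - 22*b^3 - 24*b^2 - 20*b - 8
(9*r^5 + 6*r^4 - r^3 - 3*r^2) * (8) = 72*r^5 + 48*r^4 - 8*r^3 - 24*r^2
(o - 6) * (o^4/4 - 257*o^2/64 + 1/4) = o^5/4 - 3*o^4/2 - 257*o^3/64 + 771*o^2/32 + o/4 - 3/2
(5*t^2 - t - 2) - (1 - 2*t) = 5*t^2 + t - 3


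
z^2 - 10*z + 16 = (z - 8)*(z - 2)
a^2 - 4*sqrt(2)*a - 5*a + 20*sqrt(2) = (a - 5)*(a - 4*sqrt(2))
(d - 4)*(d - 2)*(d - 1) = d^3 - 7*d^2 + 14*d - 8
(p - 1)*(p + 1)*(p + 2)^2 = p^4 + 4*p^3 + 3*p^2 - 4*p - 4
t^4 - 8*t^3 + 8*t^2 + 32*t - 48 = (t - 6)*(t - 2)^2*(t + 2)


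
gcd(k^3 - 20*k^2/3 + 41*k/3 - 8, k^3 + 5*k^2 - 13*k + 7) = k - 1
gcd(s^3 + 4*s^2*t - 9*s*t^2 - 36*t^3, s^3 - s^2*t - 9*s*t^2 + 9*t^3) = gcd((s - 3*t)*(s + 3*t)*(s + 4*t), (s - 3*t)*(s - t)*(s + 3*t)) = s^2 - 9*t^2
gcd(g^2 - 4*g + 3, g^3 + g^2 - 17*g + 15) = g^2 - 4*g + 3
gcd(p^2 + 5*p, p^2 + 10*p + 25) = p + 5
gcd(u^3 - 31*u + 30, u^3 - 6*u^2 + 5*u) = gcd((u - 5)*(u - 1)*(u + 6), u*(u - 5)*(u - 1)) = u^2 - 6*u + 5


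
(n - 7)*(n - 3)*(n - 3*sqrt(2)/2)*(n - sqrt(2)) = n^4 - 10*n^3 - 5*sqrt(2)*n^3/2 + 24*n^2 + 25*sqrt(2)*n^2 - 105*sqrt(2)*n/2 - 30*n + 63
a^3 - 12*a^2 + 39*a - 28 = (a - 7)*(a - 4)*(a - 1)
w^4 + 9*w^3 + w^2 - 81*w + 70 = (w - 2)*(w - 1)*(w + 5)*(w + 7)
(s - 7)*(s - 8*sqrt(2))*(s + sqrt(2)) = s^3 - 7*sqrt(2)*s^2 - 7*s^2 - 16*s + 49*sqrt(2)*s + 112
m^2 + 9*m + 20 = (m + 4)*(m + 5)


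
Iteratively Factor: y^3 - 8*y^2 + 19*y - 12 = (y - 4)*(y^2 - 4*y + 3) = (y - 4)*(y - 3)*(y - 1)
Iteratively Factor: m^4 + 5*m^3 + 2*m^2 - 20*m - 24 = (m + 3)*(m^3 + 2*m^2 - 4*m - 8) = (m - 2)*(m + 3)*(m^2 + 4*m + 4) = (m - 2)*(m + 2)*(m + 3)*(m + 2)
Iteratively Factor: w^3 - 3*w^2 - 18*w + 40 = (w - 5)*(w^2 + 2*w - 8) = (w - 5)*(w + 4)*(w - 2)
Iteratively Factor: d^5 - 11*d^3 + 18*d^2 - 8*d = (d)*(d^4 - 11*d^2 + 18*d - 8) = d*(d + 4)*(d^3 - 4*d^2 + 5*d - 2) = d*(d - 2)*(d + 4)*(d^2 - 2*d + 1) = d*(d - 2)*(d - 1)*(d + 4)*(d - 1)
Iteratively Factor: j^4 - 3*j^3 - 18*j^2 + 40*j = (j + 4)*(j^3 - 7*j^2 + 10*j) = (j - 5)*(j + 4)*(j^2 - 2*j) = (j - 5)*(j - 2)*(j + 4)*(j)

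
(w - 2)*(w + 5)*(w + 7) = w^3 + 10*w^2 + 11*w - 70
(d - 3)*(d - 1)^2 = d^3 - 5*d^2 + 7*d - 3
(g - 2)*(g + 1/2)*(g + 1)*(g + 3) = g^4 + 5*g^3/2 - 4*g^2 - 17*g/2 - 3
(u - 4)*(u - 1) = u^2 - 5*u + 4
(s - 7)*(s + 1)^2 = s^3 - 5*s^2 - 13*s - 7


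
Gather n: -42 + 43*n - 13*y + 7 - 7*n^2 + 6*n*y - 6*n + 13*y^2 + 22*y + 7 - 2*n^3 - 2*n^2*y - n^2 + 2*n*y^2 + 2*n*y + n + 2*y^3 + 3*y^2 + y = -2*n^3 + n^2*(-2*y - 8) + n*(2*y^2 + 8*y + 38) + 2*y^3 + 16*y^2 + 10*y - 28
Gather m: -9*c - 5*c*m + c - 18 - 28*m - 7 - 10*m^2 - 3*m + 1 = -8*c - 10*m^2 + m*(-5*c - 31) - 24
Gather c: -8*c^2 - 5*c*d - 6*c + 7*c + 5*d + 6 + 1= -8*c^2 + c*(1 - 5*d) + 5*d + 7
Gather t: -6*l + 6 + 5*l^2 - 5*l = 5*l^2 - 11*l + 6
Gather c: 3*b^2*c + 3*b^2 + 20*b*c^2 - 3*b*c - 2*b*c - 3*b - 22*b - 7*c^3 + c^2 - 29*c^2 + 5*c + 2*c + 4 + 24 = 3*b^2 - 25*b - 7*c^3 + c^2*(20*b - 28) + c*(3*b^2 - 5*b + 7) + 28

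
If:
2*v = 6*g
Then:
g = v/3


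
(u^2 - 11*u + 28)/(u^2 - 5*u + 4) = (u - 7)/(u - 1)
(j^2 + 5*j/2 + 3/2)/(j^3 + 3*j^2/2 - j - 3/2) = 1/(j - 1)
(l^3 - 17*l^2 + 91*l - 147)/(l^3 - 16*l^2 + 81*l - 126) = (l - 7)/(l - 6)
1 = 1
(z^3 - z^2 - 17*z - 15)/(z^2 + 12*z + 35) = (z^3 - z^2 - 17*z - 15)/(z^2 + 12*z + 35)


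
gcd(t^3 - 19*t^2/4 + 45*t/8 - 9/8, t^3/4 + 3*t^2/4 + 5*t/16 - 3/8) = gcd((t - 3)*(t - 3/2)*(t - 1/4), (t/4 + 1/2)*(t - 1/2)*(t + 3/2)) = 1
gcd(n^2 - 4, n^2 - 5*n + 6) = n - 2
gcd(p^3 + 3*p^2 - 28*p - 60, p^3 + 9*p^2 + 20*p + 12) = p^2 + 8*p + 12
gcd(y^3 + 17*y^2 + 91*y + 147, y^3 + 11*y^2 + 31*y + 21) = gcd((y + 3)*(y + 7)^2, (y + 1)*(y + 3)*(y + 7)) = y^2 + 10*y + 21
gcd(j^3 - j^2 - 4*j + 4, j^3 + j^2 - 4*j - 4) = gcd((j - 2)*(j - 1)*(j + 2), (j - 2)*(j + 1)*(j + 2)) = j^2 - 4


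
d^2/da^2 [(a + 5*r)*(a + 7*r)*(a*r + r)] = 2*r*(3*a + 12*r + 1)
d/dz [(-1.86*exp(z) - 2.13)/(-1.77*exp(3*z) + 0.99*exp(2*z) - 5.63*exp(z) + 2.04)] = (-6.5844*exp(3*z) - 9.4689*exp(2*z) + 4.2174*exp(z) - 15.7863)*exp(z)/(3.1329*exp(6*z) - 3.5046*exp(5*z) + 20.9103*exp(4*z) - 18.369*exp(3*z) + 35.7361*exp(2*z) - 22.9704*exp(z) + 4.1616)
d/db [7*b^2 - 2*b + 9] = 14*b - 2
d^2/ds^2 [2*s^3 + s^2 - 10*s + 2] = 12*s + 2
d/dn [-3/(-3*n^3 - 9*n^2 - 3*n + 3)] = (-3*n^2 - 6*n - 1)/(n^3 + 3*n^2 + n - 1)^2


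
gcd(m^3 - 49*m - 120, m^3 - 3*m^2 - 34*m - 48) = m^2 - 5*m - 24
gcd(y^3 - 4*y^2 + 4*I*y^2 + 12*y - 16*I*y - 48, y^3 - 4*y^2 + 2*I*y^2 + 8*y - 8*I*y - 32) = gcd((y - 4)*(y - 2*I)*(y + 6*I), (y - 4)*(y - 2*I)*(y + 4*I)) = y^2 + y*(-4 - 2*I) + 8*I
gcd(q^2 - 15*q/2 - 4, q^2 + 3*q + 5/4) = q + 1/2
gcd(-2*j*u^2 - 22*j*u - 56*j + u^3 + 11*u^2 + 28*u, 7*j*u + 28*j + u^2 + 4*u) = u + 4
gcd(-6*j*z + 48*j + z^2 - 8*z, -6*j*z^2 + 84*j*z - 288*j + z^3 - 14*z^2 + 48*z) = -6*j*z + 48*j + z^2 - 8*z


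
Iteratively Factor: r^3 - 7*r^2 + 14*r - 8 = (r - 2)*(r^2 - 5*r + 4) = (r - 2)*(r - 1)*(r - 4)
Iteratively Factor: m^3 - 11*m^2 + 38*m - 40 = (m - 4)*(m^2 - 7*m + 10) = (m - 5)*(m - 4)*(m - 2)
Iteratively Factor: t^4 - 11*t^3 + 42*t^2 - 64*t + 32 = (t - 1)*(t^3 - 10*t^2 + 32*t - 32) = (t - 4)*(t - 1)*(t^2 - 6*t + 8) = (t - 4)*(t - 2)*(t - 1)*(t - 4)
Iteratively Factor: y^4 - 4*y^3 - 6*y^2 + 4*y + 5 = (y + 1)*(y^3 - 5*y^2 - y + 5) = (y + 1)^2*(y^2 - 6*y + 5) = (y - 1)*(y + 1)^2*(y - 5)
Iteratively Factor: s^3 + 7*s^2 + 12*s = (s + 3)*(s^2 + 4*s) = s*(s + 3)*(s + 4)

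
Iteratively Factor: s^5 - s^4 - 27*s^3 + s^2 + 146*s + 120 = (s + 4)*(s^4 - 5*s^3 - 7*s^2 + 29*s + 30) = (s + 2)*(s + 4)*(s^3 - 7*s^2 + 7*s + 15) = (s + 1)*(s + 2)*(s + 4)*(s^2 - 8*s + 15) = (s - 3)*(s + 1)*(s + 2)*(s + 4)*(s - 5)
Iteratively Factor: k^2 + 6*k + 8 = (k + 2)*(k + 4)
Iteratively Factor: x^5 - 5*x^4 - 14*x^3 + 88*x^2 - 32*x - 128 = (x - 2)*(x^4 - 3*x^3 - 20*x^2 + 48*x + 64) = (x - 4)*(x - 2)*(x^3 + x^2 - 16*x - 16) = (x - 4)^2*(x - 2)*(x^2 + 5*x + 4) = (x - 4)^2*(x - 2)*(x + 4)*(x + 1)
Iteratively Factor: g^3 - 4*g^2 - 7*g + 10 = (g - 1)*(g^2 - 3*g - 10) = (g - 1)*(g + 2)*(g - 5)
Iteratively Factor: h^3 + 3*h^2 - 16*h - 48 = (h - 4)*(h^2 + 7*h + 12) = (h - 4)*(h + 3)*(h + 4)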